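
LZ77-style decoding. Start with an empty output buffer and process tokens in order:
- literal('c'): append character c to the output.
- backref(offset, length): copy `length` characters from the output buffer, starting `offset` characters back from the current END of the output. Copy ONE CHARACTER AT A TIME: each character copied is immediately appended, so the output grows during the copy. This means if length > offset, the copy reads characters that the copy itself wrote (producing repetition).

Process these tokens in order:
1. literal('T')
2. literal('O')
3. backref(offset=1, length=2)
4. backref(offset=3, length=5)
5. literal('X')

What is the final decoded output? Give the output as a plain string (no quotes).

Answer: TOOOOOOOOX

Derivation:
Token 1: literal('T'). Output: "T"
Token 2: literal('O'). Output: "TO"
Token 3: backref(off=1, len=2) (overlapping!). Copied 'OO' from pos 1. Output: "TOOO"
Token 4: backref(off=3, len=5) (overlapping!). Copied 'OOOOO' from pos 1. Output: "TOOOOOOOO"
Token 5: literal('X'). Output: "TOOOOOOOOX"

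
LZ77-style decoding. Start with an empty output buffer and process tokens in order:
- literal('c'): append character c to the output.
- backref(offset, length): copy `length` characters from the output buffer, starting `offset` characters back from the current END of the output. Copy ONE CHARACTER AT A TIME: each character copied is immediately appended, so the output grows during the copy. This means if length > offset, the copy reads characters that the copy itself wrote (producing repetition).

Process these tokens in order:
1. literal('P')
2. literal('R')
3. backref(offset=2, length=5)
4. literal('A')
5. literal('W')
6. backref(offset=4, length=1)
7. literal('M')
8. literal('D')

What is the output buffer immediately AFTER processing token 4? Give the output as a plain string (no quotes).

Answer: PRPRPRPA

Derivation:
Token 1: literal('P'). Output: "P"
Token 2: literal('R'). Output: "PR"
Token 3: backref(off=2, len=5) (overlapping!). Copied 'PRPRP' from pos 0. Output: "PRPRPRP"
Token 4: literal('A'). Output: "PRPRPRPA"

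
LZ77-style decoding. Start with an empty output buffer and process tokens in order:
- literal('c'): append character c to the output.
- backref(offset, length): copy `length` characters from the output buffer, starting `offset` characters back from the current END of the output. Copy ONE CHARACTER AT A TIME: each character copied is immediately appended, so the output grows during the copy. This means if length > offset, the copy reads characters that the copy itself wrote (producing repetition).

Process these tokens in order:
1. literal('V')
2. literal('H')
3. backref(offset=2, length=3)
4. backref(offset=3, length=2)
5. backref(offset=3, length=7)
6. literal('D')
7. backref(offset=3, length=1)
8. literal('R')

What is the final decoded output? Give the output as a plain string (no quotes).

Answer: VHVHVVHVVHVVHVDHR

Derivation:
Token 1: literal('V'). Output: "V"
Token 2: literal('H'). Output: "VH"
Token 3: backref(off=2, len=3) (overlapping!). Copied 'VHV' from pos 0. Output: "VHVHV"
Token 4: backref(off=3, len=2). Copied 'VH' from pos 2. Output: "VHVHVVH"
Token 5: backref(off=3, len=7) (overlapping!). Copied 'VVHVVHV' from pos 4. Output: "VHVHVVHVVHVVHV"
Token 6: literal('D'). Output: "VHVHVVHVVHVVHVD"
Token 7: backref(off=3, len=1). Copied 'H' from pos 12. Output: "VHVHVVHVVHVVHVDH"
Token 8: literal('R'). Output: "VHVHVVHVVHVVHVDHR"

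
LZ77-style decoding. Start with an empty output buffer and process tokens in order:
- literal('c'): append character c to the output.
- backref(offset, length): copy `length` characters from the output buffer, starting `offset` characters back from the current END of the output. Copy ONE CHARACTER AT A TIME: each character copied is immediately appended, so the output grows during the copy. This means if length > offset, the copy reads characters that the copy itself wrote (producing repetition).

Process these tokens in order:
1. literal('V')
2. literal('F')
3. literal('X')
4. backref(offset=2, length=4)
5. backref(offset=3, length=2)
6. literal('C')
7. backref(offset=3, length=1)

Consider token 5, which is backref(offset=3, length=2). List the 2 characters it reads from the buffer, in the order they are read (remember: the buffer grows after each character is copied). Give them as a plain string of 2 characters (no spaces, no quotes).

Answer: XF

Derivation:
Token 1: literal('V'). Output: "V"
Token 2: literal('F'). Output: "VF"
Token 3: literal('X'). Output: "VFX"
Token 4: backref(off=2, len=4) (overlapping!). Copied 'FXFX' from pos 1. Output: "VFXFXFX"
Token 5: backref(off=3, len=2). Buffer before: "VFXFXFX" (len 7)
  byte 1: read out[4]='X', append. Buffer now: "VFXFXFXX"
  byte 2: read out[5]='F', append. Buffer now: "VFXFXFXXF"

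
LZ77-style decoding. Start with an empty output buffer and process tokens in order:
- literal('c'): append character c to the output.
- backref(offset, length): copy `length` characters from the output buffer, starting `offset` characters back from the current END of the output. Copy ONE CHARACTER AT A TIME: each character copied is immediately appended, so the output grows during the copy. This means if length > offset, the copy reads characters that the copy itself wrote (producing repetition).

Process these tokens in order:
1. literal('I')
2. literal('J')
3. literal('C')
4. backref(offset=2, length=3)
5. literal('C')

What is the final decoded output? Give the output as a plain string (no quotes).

Token 1: literal('I'). Output: "I"
Token 2: literal('J'). Output: "IJ"
Token 3: literal('C'). Output: "IJC"
Token 4: backref(off=2, len=3) (overlapping!). Copied 'JCJ' from pos 1. Output: "IJCJCJ"
Token 5: literal('C'). Output: "IJCJCJC"

Answer: IJCJCJC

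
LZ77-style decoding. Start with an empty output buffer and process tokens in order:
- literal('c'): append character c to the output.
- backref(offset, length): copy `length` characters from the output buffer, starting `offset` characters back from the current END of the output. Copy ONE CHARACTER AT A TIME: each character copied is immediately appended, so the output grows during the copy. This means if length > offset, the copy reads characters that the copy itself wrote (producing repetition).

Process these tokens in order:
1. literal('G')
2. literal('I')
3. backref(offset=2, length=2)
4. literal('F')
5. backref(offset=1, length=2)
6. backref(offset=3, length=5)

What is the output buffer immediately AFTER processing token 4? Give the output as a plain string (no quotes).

Token 1: literal('G'). Output: "G"
Token 2: literal('I'). Output: "GI"
Token 3: backref(off=2, len=2). Copied 'GI' from pos 0. Output: "GIGI"
Token 4: literal('F'). Output: "GIGIF"

Answer: GIGIF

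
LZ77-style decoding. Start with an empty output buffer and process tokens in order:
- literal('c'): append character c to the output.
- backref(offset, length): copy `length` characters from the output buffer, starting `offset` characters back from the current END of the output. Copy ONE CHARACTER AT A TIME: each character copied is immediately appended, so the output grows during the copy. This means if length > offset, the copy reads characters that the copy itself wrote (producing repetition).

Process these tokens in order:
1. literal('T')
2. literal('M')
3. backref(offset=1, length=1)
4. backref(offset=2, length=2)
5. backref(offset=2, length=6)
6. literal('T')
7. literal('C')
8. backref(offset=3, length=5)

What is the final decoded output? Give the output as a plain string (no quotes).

Token 1: literal('T'). Output: "T"
Token 2: literal('M'). Output: "TM"
Token 3: backref(off=1, len=1). Copied 'M' from pos 1. Output: "TMM"
Token 4: backref(off=2, len=2). Copied 'MM' from pos 1. Output: "TMMMM"
Token 5: backref(off=2, len=6) (overlapping!). Copied 'MMMMMM' from pos 3. Output: "TMMMMMMMMMM"
Token 6: literal('T'). Output: "TMMMMMMMMMMT"
Token 7: literal('C'). Output: "TMMMMMMMMMMTC"
Token 8: backref(off=3, len=5) (overlapping!). Copied 'MTCMT' from pos 10. Output: "TMMMMMMMMMMTCMTCMT"

Answer: TMMMMMMMMMMTCMTCMT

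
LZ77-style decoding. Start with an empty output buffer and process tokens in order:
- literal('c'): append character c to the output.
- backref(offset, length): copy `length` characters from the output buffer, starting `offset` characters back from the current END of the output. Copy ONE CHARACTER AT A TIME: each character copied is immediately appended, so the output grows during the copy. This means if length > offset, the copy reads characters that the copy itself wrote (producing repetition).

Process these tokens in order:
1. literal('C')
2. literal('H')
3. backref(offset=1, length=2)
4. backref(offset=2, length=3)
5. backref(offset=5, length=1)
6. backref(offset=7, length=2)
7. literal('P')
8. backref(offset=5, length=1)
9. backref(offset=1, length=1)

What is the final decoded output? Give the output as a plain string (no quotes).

Token 1: literal('C'). Output: "C"
Token 2: literal('H'). Output: "CH"
Token 3: backref(off=1, len=2) (overlapping!). Copied 'HH' from pos 1. Output: "CHHH"
Token 4: backref(off=2, len=3) (overlapping!). Copied 'HHH' from pos 2. Output: "CHHHHHH"
Token 5: backref(off=5, len=1). Copied 'H' from pos 2. Output: "CHHHHHHH"
Token 6: backref(off=7, len=2). Copied 'HH' from pos 1. Output: "CHHHHHHHHH"
Token 7: literal('P'). Output: "CHHHHHHHHHP"
Token 8: backref(off=5, len=1). Copied 'H' from pos 6. Output: "CHHHHHHHHHPH"
Token 9: backref(off=1, len=1). Copied 'H' from pos 11. Output: "CHHHHHHHHHPHH"

Answer: CHHHHHHHHHPHH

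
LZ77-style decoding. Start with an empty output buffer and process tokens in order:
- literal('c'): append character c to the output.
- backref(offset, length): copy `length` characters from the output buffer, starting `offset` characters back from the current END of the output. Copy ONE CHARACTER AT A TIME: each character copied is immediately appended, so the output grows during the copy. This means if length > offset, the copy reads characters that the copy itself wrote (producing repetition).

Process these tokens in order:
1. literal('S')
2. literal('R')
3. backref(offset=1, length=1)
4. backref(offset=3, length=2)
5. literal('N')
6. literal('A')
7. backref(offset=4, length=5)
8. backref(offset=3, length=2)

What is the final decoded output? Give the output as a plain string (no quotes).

Token 1: literal('S'). Output: "S"
Token 2: literal('R'). Output: "SR"
Token 3: backref(off=1, len=1). Copied 'R' from pos 1. Output: "SRR"
Token 4: backref(off=3, len=2). Copied 'SR' from pos 0. Output: "SRRSR"
Token 5: literal('N'). Output: "SRRSRN"
Token 6: literal('A'). Output: "SRRSRNA"
Token 7: backref(off=4, len=5) (overlapping!). Copied 'SRNAS' from pos 3. Output: "SRRSRNASRNAS"
Token 8: backref(off=3, len=2). Copied 'NA' from pos 9. Output: "SRRSRNASRNASNA"

Answer: SRRSRNASRNASNA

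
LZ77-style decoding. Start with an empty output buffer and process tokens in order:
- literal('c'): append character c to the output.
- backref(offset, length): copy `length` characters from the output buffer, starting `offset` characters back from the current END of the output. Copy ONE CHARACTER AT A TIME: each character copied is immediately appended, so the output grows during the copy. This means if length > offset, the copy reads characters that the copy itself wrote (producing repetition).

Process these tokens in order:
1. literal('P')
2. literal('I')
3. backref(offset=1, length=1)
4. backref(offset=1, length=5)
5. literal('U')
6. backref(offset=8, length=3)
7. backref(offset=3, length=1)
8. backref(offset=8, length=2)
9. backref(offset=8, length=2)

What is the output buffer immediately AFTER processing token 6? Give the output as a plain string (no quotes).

Answer: PIIIIIIIUIII

Derivation:
Token 1: literal('P'). Output: "P"
Token 2: literal('I'). Output: "PI"
Token 3: backref(off=1, len=1). Copied 'I' from pos 1. Output: "PII"
Token 4: backref(off=1, len=5) (overlapping!). Copied 'IIIII' from pos 2. Output: "PIIIIIII"
Token 5: literal('U'). Output: "PIIIIIIIU"
Token 6: backref(off=8, len=3). Copied 'III' from pos 1. Output: "PIIIIIIIUIII"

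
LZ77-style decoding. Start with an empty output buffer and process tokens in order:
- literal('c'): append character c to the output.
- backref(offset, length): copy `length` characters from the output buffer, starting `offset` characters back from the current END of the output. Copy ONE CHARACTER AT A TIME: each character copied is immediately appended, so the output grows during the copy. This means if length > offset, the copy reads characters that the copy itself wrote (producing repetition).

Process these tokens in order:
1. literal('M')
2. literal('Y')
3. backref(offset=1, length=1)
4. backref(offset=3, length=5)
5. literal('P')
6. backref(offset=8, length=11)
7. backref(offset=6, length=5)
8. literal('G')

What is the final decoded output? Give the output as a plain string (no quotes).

Answer: MYYMYYMYPYYMYYMYPYYMMYPYYG

Derivation:
Token 1: literal('M'). Output: "M"
Token 2: literal('Y'). Output: "MY"
Token 3: backref(off=1, len=1). Copied 'Y' from pos 1. Output: "MYY"
Token 4: backref(off=3, len=5) (overlapping!). Copied 'MYYMY' from pos 0. Output: "MYYMYYMY"
Token 5: literal('P'). Output: "MYYMYYMYP"
Token 6: backref(off=8, len=11) (overlapping!). Copied 'YYMYYMYPYYM' from pos 1. Output: "MYYMYYMYPYYMYYMYPYYM"
Token 7: backref(off=6, len=5). Copied 'MYPYY' from pos 14. Output: "MYYMYYMYPYYMYYMYPYYMMYPYY"
Token 8: literal('G'). Output: "MYYMYYMYPYYMYYMYPYYMMYPYYG"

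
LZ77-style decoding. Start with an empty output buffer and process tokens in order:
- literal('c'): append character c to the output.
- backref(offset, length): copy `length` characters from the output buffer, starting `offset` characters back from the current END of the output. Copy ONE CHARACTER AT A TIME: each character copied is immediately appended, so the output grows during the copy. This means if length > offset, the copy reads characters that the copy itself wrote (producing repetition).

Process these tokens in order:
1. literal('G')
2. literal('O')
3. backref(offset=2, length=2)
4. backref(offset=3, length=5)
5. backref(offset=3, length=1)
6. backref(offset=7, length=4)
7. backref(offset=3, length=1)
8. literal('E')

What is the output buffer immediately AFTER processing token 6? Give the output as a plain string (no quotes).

Token 1: literal('G'). Output: "G"
Token 2: literal('O'). Output: "GO"
Token 3: backref(off=2, len=2). Copied 'GO' from pos 0. Output: "GOGO"
Token 4: backref(off=3, len=5) (overlapping!). Copied 'OGOOG' from pos 1. Output: "GOGOOGOOG"
Token 5: backref(off=3, len=1). Copied 'O' from pos 6. Output: "GOGOOGOOGO"
Token 6: backref(off=7, len=4). Copied 'OOGO' from pos 3. Output: "GOGOOGOOGOOOGO"

Answer: GOGOOGOOGOOOGO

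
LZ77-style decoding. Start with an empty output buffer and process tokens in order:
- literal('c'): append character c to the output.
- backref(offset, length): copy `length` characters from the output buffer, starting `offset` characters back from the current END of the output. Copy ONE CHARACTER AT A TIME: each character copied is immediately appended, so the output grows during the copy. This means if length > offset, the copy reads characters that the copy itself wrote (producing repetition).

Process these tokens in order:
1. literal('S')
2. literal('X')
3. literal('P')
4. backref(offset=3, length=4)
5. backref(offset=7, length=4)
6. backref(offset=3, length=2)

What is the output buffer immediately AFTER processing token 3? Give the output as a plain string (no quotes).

Answer: SXP

Derivation:
Token 1: literal('S'). Output: "S"
Token 2: literal('X'). Output: "SX"
Token 3: literal('P'). Output: "SXP"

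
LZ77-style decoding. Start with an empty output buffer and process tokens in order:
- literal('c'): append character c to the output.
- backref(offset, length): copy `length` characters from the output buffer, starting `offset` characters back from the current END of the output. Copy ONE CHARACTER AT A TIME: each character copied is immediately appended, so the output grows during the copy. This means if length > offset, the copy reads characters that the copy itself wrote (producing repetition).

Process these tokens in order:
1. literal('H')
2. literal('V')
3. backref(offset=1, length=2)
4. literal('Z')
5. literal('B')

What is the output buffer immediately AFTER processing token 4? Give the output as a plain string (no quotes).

Token 1: literal('H'). Output: "H"
Token 2: literal('V'). Output: "HV"
Token 3: backref(off=1, len=2) (overlapping!). Copied 'VV' from pos 1. Output: "HVVV"
Token 4: literal('Z'). Output: "HVVVZ"

Answer: HVVVZ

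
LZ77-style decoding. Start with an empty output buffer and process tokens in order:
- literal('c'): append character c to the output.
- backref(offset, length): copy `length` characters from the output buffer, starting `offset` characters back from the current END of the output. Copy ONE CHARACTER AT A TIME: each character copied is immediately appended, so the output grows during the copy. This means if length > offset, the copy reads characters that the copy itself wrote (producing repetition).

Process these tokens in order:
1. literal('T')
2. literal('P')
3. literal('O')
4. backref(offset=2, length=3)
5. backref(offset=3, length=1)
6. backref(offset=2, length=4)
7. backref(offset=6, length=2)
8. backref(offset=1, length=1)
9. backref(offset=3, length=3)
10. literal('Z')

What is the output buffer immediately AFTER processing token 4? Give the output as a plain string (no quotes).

Answer: TPOPOP

Derivation:
Token 1: literal('T'). Output: "T"
Token 2: literal('P'). Output: "TP"
Token 3: literal('O'). Output: "TPO"
Token 4: backref(off=2, len=3) (overlapping!). Copied 'POP' from pos 1. Output: "TPOPOP"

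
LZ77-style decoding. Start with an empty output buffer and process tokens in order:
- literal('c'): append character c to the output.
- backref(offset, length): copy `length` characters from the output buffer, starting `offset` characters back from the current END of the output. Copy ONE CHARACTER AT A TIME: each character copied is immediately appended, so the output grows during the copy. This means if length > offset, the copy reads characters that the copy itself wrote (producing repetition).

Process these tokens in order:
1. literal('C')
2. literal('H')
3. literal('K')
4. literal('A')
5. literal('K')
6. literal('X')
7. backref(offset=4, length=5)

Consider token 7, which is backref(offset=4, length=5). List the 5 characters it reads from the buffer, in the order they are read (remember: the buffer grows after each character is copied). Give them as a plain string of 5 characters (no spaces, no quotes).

Token 1: literal('C'). Output: "C"
Token 2: literal('H'). Output: "CH"
Token 3: literal('K'). Output: "CHK"
Token 4: literal('A'). Output: "CHKA"
Token 5: literal('K'). Output: "CHKAK"
Token 6: literal('X'). Output: "CHKAKX"
Token 7: backref(off=4, len=5). Buffer before: "CHKAKX" (len 6)
  byte 1: read out[2]='K', append. Buffer now: "CHKAKXK"
  byte 2: read out[3]='A', append. Buffer now: "CHKAKXKA"
  byte 3: read out[4]='K', append. Buffer now: "CHKAKXKAK"
  byte 4: read out[5]='X', append. Buffer now: "CHKAKXKAKX"
  byte 5: read out[6]='K', append. Buffer now: "CHKAKXKAKXK"

Answer: KAKXK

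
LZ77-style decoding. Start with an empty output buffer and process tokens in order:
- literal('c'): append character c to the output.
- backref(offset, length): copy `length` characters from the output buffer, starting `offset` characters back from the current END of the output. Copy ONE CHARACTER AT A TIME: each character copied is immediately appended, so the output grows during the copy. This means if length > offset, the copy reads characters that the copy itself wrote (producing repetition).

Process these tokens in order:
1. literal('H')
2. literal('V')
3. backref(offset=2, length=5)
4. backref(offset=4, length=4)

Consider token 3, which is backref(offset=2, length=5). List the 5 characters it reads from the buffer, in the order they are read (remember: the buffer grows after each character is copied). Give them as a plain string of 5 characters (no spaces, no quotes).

Answer: HVHVH

Derivation:
Token 1: literal('H'). Output: "H"
Token 2: literal('V'). Output: "HV"
Token 3: backref(off=2, len=5). Buffer before: "HV" (len 2)
  byte 1: read out[0]='H', append. Buffer now: "HVH"
  byte 2: read out[1]='V', append. Buffer now: "HVHV"
  byte 3: read out[2]='H', append. Buffer now: "HVHVH"
  byte 4: read out[3]='V', append. Buffer now: "HVHVHV"
  byte 5: read out[4]='H', append. Buffer now: "HVHVHVH"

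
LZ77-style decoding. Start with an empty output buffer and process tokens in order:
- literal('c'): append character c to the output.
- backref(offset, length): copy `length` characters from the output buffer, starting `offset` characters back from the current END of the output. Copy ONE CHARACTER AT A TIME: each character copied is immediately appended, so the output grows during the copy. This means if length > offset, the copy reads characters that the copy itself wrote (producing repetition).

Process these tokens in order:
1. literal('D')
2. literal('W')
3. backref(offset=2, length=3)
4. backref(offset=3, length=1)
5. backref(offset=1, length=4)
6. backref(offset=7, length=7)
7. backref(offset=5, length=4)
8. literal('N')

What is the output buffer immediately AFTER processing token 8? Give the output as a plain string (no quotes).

Token 1: literal('D'). Output: "D"
Token 2: literal('W'). Output: "DW"
Token 3: backref(off=2, len=3) (overlapping!). Copied 'DWD' from pos 0. Output: "DWDWD"
Token 4: backref(off=3, len=1). Copied 'D' from pos 2. Output: "DWDWDD"
Token 5: backref(off=1, len=4) (overlapping!). Copied 'DDDD' from pos 5. Output: "DWDWDDDDDD"
Token 6: backref(off=7, len=7). Copied 'WDDDDDD' from pos 3. Output: "DWDWDDDDDDWDDDDDD"
Token 7: backref(off=5, len=4). Copied 'DDDD' from pos 12. Output: "DWDWDDDDDDWDDDDDDDDDD"
Token 8: literal('N'). Output: "DWDWDDDDDDWDDDDDDDDDDN"

Answer: DWDWDDDDDDWDDDDDDDDDDN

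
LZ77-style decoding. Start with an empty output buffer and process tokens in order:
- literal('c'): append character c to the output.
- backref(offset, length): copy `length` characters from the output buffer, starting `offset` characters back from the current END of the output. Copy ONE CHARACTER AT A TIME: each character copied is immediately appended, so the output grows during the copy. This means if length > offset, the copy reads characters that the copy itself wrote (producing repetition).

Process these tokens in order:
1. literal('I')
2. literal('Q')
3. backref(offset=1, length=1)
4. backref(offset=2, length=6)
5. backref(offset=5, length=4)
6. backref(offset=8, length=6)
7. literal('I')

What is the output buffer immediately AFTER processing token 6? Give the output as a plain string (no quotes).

Token 1: literal('I'). Output: "I"
Token 2: literal('Q'). Output: "IQ"
Token 3: backref(off=1, len=1). Copied 'Q' from pos 1. Output: "IQQ"
Token 4: backref(off=2, len=6) (overlapping!). Copied 'QQQQQQ' from pos 1. Output: "IQQQQQQQQ"
Token 5: backref(off=5, len=4). Copied 'QQQQ' from pos 4. Output: "IQQQQQQQQQQQQ"
Token 6: backref(off=8, len=6). Copied 'QQQQQQ' from pos 5. Output: "IQQQQQQQQQQQQQQQQQQ"

Answer: IQQQQQQQQQQQQQQQQQQ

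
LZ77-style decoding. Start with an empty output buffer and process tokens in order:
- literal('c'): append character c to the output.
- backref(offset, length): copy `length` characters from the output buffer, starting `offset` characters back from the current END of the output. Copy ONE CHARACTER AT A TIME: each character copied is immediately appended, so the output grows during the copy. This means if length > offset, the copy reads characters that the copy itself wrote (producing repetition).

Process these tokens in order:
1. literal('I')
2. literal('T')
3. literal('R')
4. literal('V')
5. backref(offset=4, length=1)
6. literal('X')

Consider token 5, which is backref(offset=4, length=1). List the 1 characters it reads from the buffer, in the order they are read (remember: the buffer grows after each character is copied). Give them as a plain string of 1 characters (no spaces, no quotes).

Answer: I

Derivation:
Token 1: literal('I'). Output: "I"
Token 2: literal('T'). Output: "IT"
Token 3: literal('R'). Output: "ITR"
Token 4: literal('V'). Output: "ITRV"
Token 5: backref(off=4, len=1). Buffer before: "ITRV" (len 4)
  byte 1: read out[0]='I', append. Buffer now: "ITRVI"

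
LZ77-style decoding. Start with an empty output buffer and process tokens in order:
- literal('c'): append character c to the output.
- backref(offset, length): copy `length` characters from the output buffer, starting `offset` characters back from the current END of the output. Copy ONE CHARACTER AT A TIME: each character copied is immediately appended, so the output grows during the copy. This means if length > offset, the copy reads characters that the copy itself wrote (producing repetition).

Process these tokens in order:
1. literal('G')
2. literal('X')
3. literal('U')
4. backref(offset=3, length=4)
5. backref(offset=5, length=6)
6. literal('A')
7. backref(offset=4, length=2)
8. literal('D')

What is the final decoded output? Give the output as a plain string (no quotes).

Answer: GXUGXUGUGXUGUAUGD

Derivation:
Token 1: literal('G'). Output: "G"
Token 2: literal('X'). Output: "GX"
Token 3: literal('U'). Output: "GXU"
Token 4: backref(off=3, len=4) (overlapping!). Copied 'GXUG' from pos 0. Output: "GXUGXUG"
Token 5: backref(off=5, len=6) (overlapping!). Copied 'UGXUGU' from pos 2. Output: "GXUGXUGUGXUGU"
Token 6: literal('A'). Output: "GXUGXUGUGXUGUA"
Token 7: backref(off=4, len=2). Copied 'UG' from pos 10. Output: "GXUGXUGUGXUGUAUG"
Token 8: literal('D'). Output: "GXUGXUGUGXUGUAUGD"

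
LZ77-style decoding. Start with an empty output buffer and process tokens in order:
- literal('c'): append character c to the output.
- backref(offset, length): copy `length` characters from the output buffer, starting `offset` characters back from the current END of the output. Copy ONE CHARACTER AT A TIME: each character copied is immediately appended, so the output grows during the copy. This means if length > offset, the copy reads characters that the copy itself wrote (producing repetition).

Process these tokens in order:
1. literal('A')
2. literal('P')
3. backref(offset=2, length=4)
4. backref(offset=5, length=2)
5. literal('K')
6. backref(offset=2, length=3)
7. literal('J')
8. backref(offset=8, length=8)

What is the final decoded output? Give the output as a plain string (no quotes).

Token 1: literal('A'). Output: "A"
Token 2: literal('P'). Output: "AP"
Token 3: backref(off=2, len=4) (overlapping!). Copied 'APAP' from pos 0. Output: "APAPAP"
Token 4: backref(off=5, len=2). Copied 'PA' from pos 1. Output: "APAPAPPA"
Token 5: literal('K'). Output: "APAPAPPAK"
Token 6: backref(off=2, len=3) (overlapping!). Copied 'AKA' from pos 7. Output: "APAPAPPAKAKA"
Token 7: literal('J'). Output: "APAPAPPAKAKAJ"
Token 8: backref(off=8, len=8). Copied 'PPAKAKAJ' from pos 5. Output: "APAPAPPAKAKAJPPAKAKAJ"

Answer: APAPAPPAKAKAJPPAKAKAJ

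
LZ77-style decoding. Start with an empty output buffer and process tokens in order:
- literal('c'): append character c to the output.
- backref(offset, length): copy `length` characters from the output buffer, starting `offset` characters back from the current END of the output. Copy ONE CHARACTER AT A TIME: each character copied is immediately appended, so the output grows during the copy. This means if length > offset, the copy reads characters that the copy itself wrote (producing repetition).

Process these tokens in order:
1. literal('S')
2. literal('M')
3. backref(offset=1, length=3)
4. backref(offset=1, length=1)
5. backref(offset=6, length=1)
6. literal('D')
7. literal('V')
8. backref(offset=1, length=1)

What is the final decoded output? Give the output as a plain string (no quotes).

Answer: SMMMMMSDVV

Derivation:
Token 1: literal('S'). Output: "S"
Token 2: literal('M'). Output: "SM"
Token 3: backref(off=1, len=3) (overlapping!). Copied 'MMM' from pos 1. Output: "SMMMM"
Token 4: backref(off=1, len=1). Copied 'M' from pos 4. Output: "SMMMMM"
Token 5: backref(off=6, len=1). Copied 'S' from pos 0. Output: "SMMMMMS"
Token 6: literal('D'). Output: "SMMMMMSD"
Token 7: literal('V'). Output: "SMMMMMSDV"
Token 8: backref(off=1, len=1). Copied 'V' from pos 8. Output: "SMMMMMSDVV"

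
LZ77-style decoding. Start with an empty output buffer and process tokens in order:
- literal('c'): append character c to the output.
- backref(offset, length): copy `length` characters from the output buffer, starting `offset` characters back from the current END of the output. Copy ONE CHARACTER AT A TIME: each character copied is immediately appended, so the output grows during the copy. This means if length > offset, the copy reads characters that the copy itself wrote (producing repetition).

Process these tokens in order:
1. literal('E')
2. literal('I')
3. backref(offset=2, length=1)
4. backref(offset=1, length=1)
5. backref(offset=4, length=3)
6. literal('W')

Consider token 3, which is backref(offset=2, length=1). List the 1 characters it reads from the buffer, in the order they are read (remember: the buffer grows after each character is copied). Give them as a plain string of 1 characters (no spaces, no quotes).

Token 1: literal('E'). Output: "E"
Token 2: literal('I'). Output: "EI"
Token 3: backref(off=2, len=1). Buffer before: "EI" (len 2)
  byte 1: read out[0]='E', append. Buffer now: "EIE"

Answer: E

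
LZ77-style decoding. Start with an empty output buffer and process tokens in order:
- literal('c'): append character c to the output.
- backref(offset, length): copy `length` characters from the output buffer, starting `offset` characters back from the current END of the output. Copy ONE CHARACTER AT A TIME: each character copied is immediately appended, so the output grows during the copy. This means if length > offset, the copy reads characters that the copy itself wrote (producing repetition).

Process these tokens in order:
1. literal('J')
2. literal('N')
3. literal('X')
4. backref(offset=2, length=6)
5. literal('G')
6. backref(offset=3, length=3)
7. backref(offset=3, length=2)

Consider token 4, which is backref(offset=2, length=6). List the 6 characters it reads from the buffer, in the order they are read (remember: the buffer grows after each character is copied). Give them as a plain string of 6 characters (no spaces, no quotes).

Token 1: literal('J'). Output: "J"
Token 2: literal('N'). Output: "JN"
Token 3: literal('X'). Output: "JNX"
Token 4: backref(off=2, len=6). Buffer before: "JNX" (len 3)
  byte 1: read out[1]='N', append. Buffer now: "JNXN"
  byte 2: read out[2]='X', append. Buffer now: "JNXNX"
  byte 3: read out[3]='N', append. Buffer now: "JNXNXN"
  byte 4: read out[4]='X', append. Buffer now: "JNXNXNX"
  byte 5: read out[5]='N', append. Buffer now: "JNXNXNXN"
  byte 6: read out[6]='X', append. Buffer now: "JNXNXNXNX"

Answer: NXNXNX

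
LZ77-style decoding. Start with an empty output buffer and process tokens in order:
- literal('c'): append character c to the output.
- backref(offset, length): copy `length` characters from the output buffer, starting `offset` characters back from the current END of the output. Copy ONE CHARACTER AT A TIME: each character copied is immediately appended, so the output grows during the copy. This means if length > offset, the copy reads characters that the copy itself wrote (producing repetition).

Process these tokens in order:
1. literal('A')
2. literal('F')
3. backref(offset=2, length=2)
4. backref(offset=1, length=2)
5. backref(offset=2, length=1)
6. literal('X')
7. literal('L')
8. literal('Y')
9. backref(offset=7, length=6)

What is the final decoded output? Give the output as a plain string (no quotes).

Token 1: literal('A'). Output: "A"
Token 2: literal('F'). Output: "AF"
Token 3: backref(off=2, len=2). Copied 'AF' from pos 0. Output: "AFAF"
Token 4: backref(off=1, len=2) (overlapping!). Copied 'FF' from pos 3. Output: "AFAFFF"
Token 5: backref(off=2, len=1). Copied 'F' from pos 4. Output: "AFAFFFF"
Token 6: literal('X'). Output: "AFAFFFFX"
Token 7: literal('L'). Output: "AFAFFFFXL"
Token 8: literal('Y'). Output: "AFAFFFFXLY"
Token 9: backref(off=7, len=6). Copied 'FFFFXL' from pos 3. Output: "AFAFFFFXLYFFFFXL"

Answer: AFAFFFFXLYFFFFXL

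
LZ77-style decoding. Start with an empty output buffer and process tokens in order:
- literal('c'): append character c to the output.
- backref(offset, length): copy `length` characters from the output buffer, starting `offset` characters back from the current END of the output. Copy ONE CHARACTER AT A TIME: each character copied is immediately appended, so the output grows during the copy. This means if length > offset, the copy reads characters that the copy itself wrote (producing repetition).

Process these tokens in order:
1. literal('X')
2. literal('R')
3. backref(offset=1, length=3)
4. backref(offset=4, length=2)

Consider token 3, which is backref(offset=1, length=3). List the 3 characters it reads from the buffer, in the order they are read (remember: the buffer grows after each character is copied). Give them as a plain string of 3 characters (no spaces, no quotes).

Answer: RRR

Derivation:
Token 1: literal('X'). Output: "X"
Token 2: literal('R'). Output: "XR"
Token 3: backref(off=1, len=3). Buffer before: "XR" (len 2)
  byte 1: read out[1]='R', append. Buffer now: "XRR"
  byte 2: read out[2]='R', append. Buffer now: "XRRR"
  byte 3: read out[3]='R', append. Buffer now: "XRRRR"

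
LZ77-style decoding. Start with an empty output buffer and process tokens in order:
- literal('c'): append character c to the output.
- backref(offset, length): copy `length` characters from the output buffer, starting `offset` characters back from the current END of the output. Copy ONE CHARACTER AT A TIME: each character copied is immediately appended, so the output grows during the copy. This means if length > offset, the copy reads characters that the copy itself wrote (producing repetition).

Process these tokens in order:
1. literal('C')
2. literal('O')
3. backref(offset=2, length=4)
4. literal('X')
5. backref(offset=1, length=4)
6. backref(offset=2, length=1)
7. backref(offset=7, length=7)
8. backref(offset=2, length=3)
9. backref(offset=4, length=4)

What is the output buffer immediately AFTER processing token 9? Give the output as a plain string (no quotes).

Token 1: literal('C'). Output: "C"
Token 2: literal('O'). Output: "CO"
Token 3: backref(off=2, len=4) (overlapping!). Copied 'COCO' from pos 0. Output: "COCOCO"
Token 4: literal('X'). Output: "COCOCOX"
Token 5: backref(off=1, len=4) (overlapping!). Copied 'XXXX' from pos 6. Output: "COCOCOXXXXX"
Token 6: backref(off=2, len=1). Copied 'X' from pos 9. Output: "COCOCOXXXXXX"
Token 7: backref(off=7, len=7). Copied 'OXXXXXX' from pos 5. Output: "COCOCOXXXXXXOXXXXXX"
Token 8: backref(off=2, len=3) (overlapping!). Copied 'XXX' from pos 17. Output: "COCOCOXXXXXXOXXXXXXXXX"
Token 9: backref(off=4, len=4). Copied 'XXXX' from pos 18. Output: "COCOCOXXXXXXOXXXXXXXXXXXXX"

Answer: COCOCOXXXXXXOXXXXXXXXXXXXX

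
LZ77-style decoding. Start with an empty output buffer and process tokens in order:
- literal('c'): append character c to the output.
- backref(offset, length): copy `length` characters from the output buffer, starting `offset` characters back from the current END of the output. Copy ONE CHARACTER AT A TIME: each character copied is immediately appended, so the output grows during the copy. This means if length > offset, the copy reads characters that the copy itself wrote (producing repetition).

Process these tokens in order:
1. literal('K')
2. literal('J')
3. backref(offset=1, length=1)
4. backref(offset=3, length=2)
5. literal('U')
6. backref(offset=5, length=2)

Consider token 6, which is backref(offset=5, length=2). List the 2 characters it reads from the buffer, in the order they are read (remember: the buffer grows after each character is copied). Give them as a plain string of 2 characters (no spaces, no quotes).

Token 1: literal('K'). Output: "K"
Token 2: literal('J'). Output: "KJ"
Token 3: backref(off=1, len=1). Copied 'J' from pos 1. Output: "KJJ"
Token 4: backref(off=3, len=2). Copied 'KJ' from pos 0. Output: "KJJKJ"
Token 5: literal('U'). Output: "KJJKJU"
Token 6: backref(off=5, len=2). Buffer before: "KJJKJU" (len 6)
  byte 1: read out[1]='J', append. Buffer now: "KJJKJUJ"
  byte 2: read out[2]='J', append. Buffer now: "KJJKJUJJ"

Answer: JJ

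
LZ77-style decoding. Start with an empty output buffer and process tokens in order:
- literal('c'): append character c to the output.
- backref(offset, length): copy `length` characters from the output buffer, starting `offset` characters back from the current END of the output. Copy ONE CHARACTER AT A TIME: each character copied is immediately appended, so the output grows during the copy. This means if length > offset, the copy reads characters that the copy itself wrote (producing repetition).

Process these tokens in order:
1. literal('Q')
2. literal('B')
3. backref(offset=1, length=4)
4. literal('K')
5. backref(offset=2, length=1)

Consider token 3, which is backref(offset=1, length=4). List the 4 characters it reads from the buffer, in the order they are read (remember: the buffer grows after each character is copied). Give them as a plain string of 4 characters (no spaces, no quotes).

Token 1: literal('Q'). Output: "Q"
Token 2: literal('B'). Output: "QB"
Token 3: backref(off=1, len=4). Buffer before: "QB" (len 2)
  byte 1: read out[1]='B', append. Buffer now: "QBB"
  byte 2: read out[2]='B', append. Buffer now: "QBBB"
  byte 3: read out[3]='B', append. Buffer now: "QBBBB"
  byte 4: read out[4]='B', append. Buffer now: "QBBBBB"

Answer: BBBB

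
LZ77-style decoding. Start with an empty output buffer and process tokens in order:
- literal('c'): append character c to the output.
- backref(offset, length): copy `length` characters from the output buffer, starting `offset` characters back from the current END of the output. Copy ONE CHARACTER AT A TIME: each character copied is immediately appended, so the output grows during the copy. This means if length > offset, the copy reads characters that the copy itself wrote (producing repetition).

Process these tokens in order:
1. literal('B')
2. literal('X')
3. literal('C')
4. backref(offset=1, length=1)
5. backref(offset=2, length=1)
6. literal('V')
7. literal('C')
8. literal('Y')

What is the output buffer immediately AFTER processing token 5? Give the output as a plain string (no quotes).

Answer: BXCCC

Derivation:
Token 1: literal('B'). Output: "B"
Token 2: literal('X'). Output: "BX"
Token 3: literal('C'). Output: "BXC"
Token 4: backref(off=1, len=1). Copied 'C' from pos 2. Output: "BXCC"
Token 5: backref(off=2, len=1). Copied 'C' from pos 2. Output: "BXCCC"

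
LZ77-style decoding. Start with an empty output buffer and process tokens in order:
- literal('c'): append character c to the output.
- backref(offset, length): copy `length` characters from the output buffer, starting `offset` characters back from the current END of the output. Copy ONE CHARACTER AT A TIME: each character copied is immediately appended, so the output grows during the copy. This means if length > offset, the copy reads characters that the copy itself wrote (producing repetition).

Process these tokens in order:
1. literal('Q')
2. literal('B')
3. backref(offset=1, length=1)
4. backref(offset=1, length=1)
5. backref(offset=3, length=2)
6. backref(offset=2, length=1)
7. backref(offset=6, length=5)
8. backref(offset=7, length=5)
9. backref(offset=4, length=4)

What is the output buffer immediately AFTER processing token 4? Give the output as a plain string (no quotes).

Token 1: literal('Q'). Output: "Q"
Token 2: literal('B'). Output: "QB"
Token 3: backref(off=1, len=1). Copied 'B' from pos 1. Output: "QBB"
Token 4: backref(off=1, len=1). Copied 'B' from pos 2. Output: "QBBB"

Answer: QBBB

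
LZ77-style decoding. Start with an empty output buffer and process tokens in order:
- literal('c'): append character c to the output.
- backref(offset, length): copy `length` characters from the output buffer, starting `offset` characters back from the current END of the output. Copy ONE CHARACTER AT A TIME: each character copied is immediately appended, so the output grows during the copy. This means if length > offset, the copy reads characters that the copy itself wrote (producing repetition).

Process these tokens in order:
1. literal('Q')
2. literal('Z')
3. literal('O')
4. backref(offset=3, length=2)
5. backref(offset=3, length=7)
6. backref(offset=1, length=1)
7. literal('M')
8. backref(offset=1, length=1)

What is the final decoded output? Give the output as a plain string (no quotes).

Answer: QZOQZOQZOQZOOMM

Derivation:
Token 1: literal('Q'). Output: "Q"
Token 2: literal('Z'). Output: "QZ"
Token 3: literal('O'). Output: "QZO"
Token 4: backref(off=3, len=2). Copied 'QZ' from pos 0. Output: "QZOQZ"
Token 5: backref(off=3, len=7) (overlapping!). Copied 'OQZOQZO' from pos 2. Output: "QZOQZOQZOQZO"
Token 6: backref(off=1, len=1). Copied 'O' from pos 11. Output: "QZOQZOQZOQZOO"
Token 7: literal('M'). Output: "QZOQZOQZOQZOOM"
Token 8: backref(off=1, len=1). Copied 'M' from pos 13. Output: "QZOQZOQZOQZOOMM"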